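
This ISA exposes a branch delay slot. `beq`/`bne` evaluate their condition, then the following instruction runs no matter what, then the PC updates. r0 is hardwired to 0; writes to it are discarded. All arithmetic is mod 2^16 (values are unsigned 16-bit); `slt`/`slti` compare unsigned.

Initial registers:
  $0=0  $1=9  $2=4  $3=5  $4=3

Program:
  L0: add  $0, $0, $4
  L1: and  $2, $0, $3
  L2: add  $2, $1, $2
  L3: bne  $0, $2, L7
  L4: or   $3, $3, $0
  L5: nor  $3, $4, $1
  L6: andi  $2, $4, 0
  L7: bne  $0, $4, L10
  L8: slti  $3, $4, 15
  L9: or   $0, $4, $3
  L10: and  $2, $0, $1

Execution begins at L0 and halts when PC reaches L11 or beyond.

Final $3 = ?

#0 add  $0, $0, $4 ; 0/9/4/5/3
#1 and  $2, $0, $3 ; 0/9/0/5/3
#2 add  $2, $1, $2 ; 0/9/9/5/3
#3 bne  $0, $2, L7 ; 0/9/9/5/3 ; →target
#4 or   $3, $3, $0 ; 0/9/9/5/3
#7 bne  $0, $4, L10 ; 0/9/9/5/3 ; →target
#8 slti  $3, $4, 15 ; 0/9/9/1/3
#10 and  $2, $0, $1 ; 0/9/0/1/3

1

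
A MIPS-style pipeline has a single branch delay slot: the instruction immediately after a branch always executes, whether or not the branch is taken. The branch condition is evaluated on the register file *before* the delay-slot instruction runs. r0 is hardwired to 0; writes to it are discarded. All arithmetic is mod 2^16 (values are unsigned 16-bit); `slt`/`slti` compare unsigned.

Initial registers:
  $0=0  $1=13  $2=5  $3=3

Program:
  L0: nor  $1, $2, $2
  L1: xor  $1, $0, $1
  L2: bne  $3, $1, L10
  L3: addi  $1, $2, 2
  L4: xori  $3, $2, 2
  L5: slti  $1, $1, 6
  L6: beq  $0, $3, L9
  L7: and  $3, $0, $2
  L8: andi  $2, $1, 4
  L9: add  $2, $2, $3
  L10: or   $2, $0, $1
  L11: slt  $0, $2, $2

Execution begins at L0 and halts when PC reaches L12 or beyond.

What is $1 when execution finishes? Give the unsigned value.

#0 nor  $1, $2, $2 ; 0/65530/5/3
#1 xor  $1, $0, $1 ; 0/65530/5/3
#2 bne  $3, $1, L10 ; 0/65530/5/3 ; →target
#3 addi  $1, $2, 2 ; 0/7/5/3
#10 or   $2, $0, $1 ; 0/7/7/3
#11 slt  $0, $2, $2 ; 0/7/7/3

7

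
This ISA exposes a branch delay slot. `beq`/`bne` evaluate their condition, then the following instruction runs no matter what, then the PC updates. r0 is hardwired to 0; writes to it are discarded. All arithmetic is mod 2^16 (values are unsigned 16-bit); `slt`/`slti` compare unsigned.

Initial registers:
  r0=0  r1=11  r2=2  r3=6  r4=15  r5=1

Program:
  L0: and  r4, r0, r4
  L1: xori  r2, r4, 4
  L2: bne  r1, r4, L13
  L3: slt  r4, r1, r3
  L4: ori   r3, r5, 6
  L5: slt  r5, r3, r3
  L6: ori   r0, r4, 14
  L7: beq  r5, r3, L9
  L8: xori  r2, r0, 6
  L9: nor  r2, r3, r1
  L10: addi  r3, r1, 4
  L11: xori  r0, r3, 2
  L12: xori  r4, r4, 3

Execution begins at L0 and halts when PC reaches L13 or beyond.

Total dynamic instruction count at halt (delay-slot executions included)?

[0] and  r4, r0, r4  →  {r0:0, r1:11, r2:2, r3:6, r4:0, r5:1}
[1] xori  r2, r4, 4  →  {r0:0, r1:11, r2:4, r3:6, r4:0, r5:1}
[2] bne  r1, r4, L13  →  {r0:0, r1:11, r2:4, r3:6, r4:0, r5:1}  ⟨branch taken⟩
[3] slt  r4, r1, r3  →  {r0:0, r1:11, r2:4, r3:6, r4:0, r5:1}

4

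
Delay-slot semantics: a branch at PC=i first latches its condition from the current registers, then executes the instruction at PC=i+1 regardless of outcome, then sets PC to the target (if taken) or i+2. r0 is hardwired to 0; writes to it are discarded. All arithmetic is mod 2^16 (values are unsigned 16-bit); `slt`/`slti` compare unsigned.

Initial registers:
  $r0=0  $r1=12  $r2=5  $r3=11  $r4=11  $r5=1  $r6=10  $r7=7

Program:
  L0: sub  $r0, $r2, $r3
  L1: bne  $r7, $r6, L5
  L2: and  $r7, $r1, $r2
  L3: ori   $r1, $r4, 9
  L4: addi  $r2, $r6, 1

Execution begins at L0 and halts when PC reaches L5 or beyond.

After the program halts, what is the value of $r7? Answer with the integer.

[0] sub  $r0, $r2, $r3  →  {$r0:0, $r1:12, $r2:5, $r3:11, $r4:11, $r5:1, $r6:10, $r7:7}
[1] bne  $r7, $r6, L5  →  {$r0:0, $r1:12, $r2:5, $r3:11, $r4:11, $r5:1, $r6:10, $r7:7}  ⟨branch taken⟩
[2] and  $r7, $r1, $r2  →  {$r0:0, $r1:12, $r2:5, $r3:11, $r4:11, $r5:1, $r6:10, $r7:4}

4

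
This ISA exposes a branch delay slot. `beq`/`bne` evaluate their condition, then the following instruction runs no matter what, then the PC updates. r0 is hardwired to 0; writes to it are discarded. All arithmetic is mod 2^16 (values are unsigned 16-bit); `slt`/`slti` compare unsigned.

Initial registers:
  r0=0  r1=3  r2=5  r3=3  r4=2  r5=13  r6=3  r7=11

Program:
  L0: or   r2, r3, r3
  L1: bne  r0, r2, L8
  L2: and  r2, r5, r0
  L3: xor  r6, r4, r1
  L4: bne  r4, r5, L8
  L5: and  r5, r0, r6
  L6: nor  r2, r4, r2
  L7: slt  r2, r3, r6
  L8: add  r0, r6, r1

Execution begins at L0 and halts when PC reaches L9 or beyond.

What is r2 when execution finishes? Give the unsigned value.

0

#0 or   r2, r3, r3 ; 0/3/3/3/2/13/3/11
#1 bne  r0, r2, L8 ; 0/3/3/3/2/13/3/11 ; →target
#2 and  r2, r5, r0 ; 0/3/0/3/2/13/3/11
#8 add  r0, r6, r1 ; 0/3/0/3/2/13/3/11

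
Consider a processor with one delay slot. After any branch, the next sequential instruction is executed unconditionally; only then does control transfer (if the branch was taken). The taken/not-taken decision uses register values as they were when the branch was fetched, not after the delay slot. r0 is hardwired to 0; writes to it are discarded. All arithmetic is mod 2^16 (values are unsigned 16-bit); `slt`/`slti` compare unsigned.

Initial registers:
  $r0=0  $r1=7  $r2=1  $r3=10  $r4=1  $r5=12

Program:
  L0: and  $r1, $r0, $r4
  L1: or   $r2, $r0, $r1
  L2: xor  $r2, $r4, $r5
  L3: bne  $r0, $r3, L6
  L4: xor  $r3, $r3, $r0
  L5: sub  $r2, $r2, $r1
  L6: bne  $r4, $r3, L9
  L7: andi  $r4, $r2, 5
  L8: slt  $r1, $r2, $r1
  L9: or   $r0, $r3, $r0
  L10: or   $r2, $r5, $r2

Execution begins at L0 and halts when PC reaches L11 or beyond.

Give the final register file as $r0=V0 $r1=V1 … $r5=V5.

$r0=0 $r1=0 $r2=13 $r3=10 $r4=5 $r5=12

  step pc=0: and  $r1, $r0, $r4  regs=(0,0,1,10,1,12)
  step pc=1: or   $r2, $r0, $r1  regs=(0,0,0,10,1,12)
  step pc=2: xor  $r2, $r4, $r5  regs=(0,0,13,10,1,12)
  step pc=3: bne  $r0, $r3, L6  cond=T  regs=(0,0,13,10,1,12)
  step pc=4: xor  $r3, $r3, $r0  regs=(0,0,13,10,1,12)
  step pc=6: bne  $r4, $r3, L9  cond=T  regs=(0,0,13,10,1,12)
  step pc=7: andi  $r4, $r2, 5  regs=(0,0,13,10,5,12)
  step pc=9: or   $r0, $r3, $r0  regs=(0,0,13,10,5,12)
  step pc=10: or   $r2, $r5, $r2  regs=(0,0,13,10,5,12)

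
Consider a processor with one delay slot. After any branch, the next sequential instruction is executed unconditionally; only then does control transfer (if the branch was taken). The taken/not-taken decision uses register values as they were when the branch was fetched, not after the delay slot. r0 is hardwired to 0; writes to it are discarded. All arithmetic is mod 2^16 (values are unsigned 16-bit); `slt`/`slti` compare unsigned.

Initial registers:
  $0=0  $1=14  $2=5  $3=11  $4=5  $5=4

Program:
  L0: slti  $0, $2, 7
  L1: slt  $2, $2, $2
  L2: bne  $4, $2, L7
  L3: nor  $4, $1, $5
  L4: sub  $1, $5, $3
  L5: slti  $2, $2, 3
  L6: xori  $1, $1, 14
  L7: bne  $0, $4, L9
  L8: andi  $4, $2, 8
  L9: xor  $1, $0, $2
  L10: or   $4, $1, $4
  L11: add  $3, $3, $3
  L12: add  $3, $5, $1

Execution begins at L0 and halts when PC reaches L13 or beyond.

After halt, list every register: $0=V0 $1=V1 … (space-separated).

$0=0 $1=0 $2=0 $3=4 $4=0 $5=4

#0 slti  $0, $2, 7 ; 0/14/5/11/5/4
#1 slt  $2, $2, $2 ; 0/14/0/11/5/4
#2 bne  $4, $2, L7 ; 0/14/0/11/5/4 ; →target
#3 nor  $4, $1, $5 ; 0/14/0/11/65521/4
#7 bne  $0, $4, L9 ; 0/14/0/11/65521/4 ; →target
#8 andi  $4, $2, 8 ; 0/14/0/11/0/4
#9 xor  $1, $0, $2 ; 0/0/0/11/0/4
#10 or   $4, $1, $4 ; 0/0/0/11/0/4
#11 add  $3, $3, $3 ; 0/0/0/22/0/4
#12 add  $3, $5, $1 ; 0/0/0/4/0/4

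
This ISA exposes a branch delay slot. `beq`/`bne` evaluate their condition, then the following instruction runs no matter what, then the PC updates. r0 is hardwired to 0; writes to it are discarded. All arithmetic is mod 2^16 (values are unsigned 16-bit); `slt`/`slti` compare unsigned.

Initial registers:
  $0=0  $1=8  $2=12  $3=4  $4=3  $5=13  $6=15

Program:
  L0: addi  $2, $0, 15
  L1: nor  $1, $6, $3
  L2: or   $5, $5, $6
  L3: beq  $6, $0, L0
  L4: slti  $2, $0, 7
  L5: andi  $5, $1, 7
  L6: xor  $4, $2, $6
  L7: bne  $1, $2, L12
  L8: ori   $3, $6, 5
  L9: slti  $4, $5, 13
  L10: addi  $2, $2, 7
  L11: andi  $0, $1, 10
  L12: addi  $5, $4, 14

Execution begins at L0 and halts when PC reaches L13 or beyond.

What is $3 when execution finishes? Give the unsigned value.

15

[0] addi  $2, $0, 15  →  {$0:0, $1:8, $2:15, $3:4, $4:3, $5:13, $6:15}
[1] nor  $1, $6, $3  →  {$0:0, $1:65520, $2:15, $3:4, $4:3, $5:13, $6:15}
[2] or   $5, $5, $6  →  {$0:0, $1:65520, $2:15, $3:4, $4:3, $5:15, $6:15}
[3] beq  $6, $0, L0  →  {$0:0, $1:65520, $2:15, $3:4, $4:3, $5:15, $6:15}  ⟨branch fallthrough⟩
[4] slti  $2, $0, 7  →  {$0:0, $1:65520, $2:1, $3:4, $4:3, $5:15, $6:15}
[5] andi  $5, $1, 7  →  {$0:0, $1:65520, $2:1, $3:4, $4:3, $5:0, $6:15}
[6] xor  $4, $2, $6  →  {$0:0, $1:65520, $2:1, $3:4, $4:14, $5:0, $6:15}
[7] bne  $1, $2, L12  →  {$0:0, $1:65520, $2:1, $3:4, $4:14, $5:0, $6:15}  ⟨branch taken⟩
[8] ori   $3, $6, 5  →  {$0:0, $1:65520, $2:1, $3:15, $4:14, $5:0, $6:15}
[12] addi  $5, $4, 14  →  {$0:0, $1:65520, $2:1, $3:15, $4:14, $5:28, $6:15}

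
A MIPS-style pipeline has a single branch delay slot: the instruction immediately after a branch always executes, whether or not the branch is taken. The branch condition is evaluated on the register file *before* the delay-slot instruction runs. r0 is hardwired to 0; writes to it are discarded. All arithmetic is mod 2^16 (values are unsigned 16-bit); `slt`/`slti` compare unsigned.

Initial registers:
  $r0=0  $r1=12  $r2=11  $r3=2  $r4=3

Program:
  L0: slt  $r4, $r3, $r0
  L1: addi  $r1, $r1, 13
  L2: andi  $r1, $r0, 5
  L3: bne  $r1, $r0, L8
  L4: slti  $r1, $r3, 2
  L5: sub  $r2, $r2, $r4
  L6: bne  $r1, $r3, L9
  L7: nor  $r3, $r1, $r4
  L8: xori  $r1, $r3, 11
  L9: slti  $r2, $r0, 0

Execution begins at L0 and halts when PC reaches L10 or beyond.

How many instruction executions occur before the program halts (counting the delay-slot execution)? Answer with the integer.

#0 slt  $r4, $r3, $r0 ; 0/12/11/2/0
#1 addi  $r1, $r1, 13 ; 0/25/11/2/0
#2 andi  $r1, $r0, 5 ; 0/0/11/2/0
#3 bne  $r1, $r0, L8 ; 0/0/11/2/0 ; →fallthru
#4 slti  $r1, $r3, 2 ; 0/0/11/2/0
#5 sub  $r2, $r2, $r4 ; 0/0/11/2/0
#6 bne  $r1, $r3, L9 ; 0/0/11/2/0 ; →target
#7 nor  $r3, $r1, $r4 ; 0/0/11/65535/0
#9 slti  $r2, $r0, 0 ; 0/0/0/65535/0

9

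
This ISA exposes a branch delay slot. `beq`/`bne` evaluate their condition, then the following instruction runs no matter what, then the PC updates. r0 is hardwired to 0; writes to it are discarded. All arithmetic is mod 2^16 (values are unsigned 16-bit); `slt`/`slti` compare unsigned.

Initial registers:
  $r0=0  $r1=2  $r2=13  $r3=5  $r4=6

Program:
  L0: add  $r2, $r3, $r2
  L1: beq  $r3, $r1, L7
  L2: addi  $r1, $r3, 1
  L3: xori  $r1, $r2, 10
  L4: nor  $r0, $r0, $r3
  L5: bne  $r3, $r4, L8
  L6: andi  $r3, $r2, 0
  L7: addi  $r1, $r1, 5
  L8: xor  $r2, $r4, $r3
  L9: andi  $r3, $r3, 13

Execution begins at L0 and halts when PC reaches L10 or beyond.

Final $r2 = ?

6

PC=0  add  $r2, $r3, $r2     | $r0=0 $r1=2 $r2=18 $r3=5 $r4=6
PC=1  beq  $r3, $r1, L7      | $r0=0 $r1=2 $r2=18 $r3=5 $r4=6  [not taken]
PC=2  addi  $r1, $r3, 1      | $r0=0 $r1=6 $r2=18 $r3=5 $r4=6
PC=3  xori  $r1, $r2, 10     | $r0=0 $r1=24 $r2=18 $r3=5 $r4=6
PC=4  nor  $r0, $r0, $r3     | $r0=0 $r1=24 $r2=18 $r3=5 $r4=6
PC=5  bne  $r3, $r4, L8      | $r0=0 $r1=24 $r2=18 $r3=5 $r4=6  [TAKEN]
PC=6  andi  $r3, $r2, 0      | $r0=0 $r1=24 $r2=18 $r3=0 $r4=6
PC=8  xor  $r2, $r4, $r3     | $r0=0 $r1=24 $r2=6 $r3=0 $r4=6
PC=9  andi  $r3, $r3, 13     | $r0=0 $r1=24 $r2=6 $r3=0 $r4=6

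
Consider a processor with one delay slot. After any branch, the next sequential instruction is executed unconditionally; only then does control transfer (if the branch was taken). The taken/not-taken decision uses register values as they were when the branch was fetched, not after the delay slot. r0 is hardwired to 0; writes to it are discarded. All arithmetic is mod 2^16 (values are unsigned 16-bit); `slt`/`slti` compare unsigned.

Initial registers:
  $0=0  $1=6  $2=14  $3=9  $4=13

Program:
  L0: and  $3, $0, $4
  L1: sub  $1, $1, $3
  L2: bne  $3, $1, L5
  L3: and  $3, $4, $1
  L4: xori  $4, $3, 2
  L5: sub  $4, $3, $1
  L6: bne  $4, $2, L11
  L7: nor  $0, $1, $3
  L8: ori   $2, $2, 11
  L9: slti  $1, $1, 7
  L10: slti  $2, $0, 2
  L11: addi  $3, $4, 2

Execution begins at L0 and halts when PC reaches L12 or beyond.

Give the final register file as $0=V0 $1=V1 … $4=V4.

$0=0 $1=6 $2=14 $3=0 $4=65534

PC=0  and  $3, $0, $4        | $0=0 $1=6 $2=14 $3=0 $4=13
PC=1  sub  $1, $1, $3        | $0=0 $1=6 $2=14 $3=0 $4=13
PC=2  bne  $3, $1, L5        | $0=0 $1=6 $2=14 $3=0 $4=13  [TAKEN]
PC=3  and  $3, $4, $1        | $0=0 $1=6 $2=14 $3=4 $4=13
PC=5  sub  $4, $3, $1        | $0=0 $1=6 $2=14 $3=4 $4=65534
PC=6  bne  $4, $2, L11       | $0=0 $1=6 $2=14 $3=4 $4=65534  [TAKEN]
PC=7  nor  $0, $1, $3        | $0=0 $1=6 $2=14 $3=4 $4=65534
PC=11 addi  $3, $4, 2        | $0=0 $1=6 $2=14 $3=0 $4=65534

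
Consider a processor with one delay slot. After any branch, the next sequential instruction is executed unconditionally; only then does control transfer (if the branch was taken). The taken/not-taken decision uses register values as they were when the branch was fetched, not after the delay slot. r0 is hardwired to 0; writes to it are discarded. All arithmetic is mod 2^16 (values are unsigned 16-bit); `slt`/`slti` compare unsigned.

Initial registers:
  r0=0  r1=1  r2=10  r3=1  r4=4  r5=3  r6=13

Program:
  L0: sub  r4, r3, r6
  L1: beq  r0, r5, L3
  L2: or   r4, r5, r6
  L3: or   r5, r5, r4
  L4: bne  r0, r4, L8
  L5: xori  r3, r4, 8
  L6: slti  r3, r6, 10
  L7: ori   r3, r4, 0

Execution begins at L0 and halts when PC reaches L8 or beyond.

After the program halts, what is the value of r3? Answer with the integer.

7

  step pc=0: sub  r4, r3, r6  regs=(0,1,10,1,65524,3,13)
  step pc=1: beq  r0, r5, L3  cond=F  regs=(0,1,10,1,65524,3,13)
  step pc=2: or   r4, r5, r6  regs=(0,1,10,1,15,3,13)
  step pc=3: or   r5, r5, r4  regs=(0,1,10,1,15,15,13)
  step pc=4: bne  r0, r4, L8  cond=T  regs=(0,1,10,1,15,15,13)
  step pc=5: xori  r3, r4, 8  regs=(0,1,10,7,15,15,13)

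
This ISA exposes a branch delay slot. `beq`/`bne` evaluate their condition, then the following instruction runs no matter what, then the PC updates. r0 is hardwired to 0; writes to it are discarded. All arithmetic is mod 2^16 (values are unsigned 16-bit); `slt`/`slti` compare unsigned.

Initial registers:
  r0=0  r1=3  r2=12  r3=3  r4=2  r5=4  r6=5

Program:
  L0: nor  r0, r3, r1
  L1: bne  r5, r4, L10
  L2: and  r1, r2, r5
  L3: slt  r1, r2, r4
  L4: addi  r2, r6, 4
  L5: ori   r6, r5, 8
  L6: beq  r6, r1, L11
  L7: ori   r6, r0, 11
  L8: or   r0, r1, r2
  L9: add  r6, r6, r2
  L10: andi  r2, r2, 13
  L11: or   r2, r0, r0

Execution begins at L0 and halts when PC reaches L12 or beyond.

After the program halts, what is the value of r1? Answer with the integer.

#0 nor  r0, r3, r1 ; 0/3/12/3/2/4/5
#1 bne  r5, r4, L10 ; 0/3/12/3/2/4/5 ; →target
#2 and  r1, r2, r5 ; 0/4/12/3/2/4/5
#10 andi  r2, r2, 13 ; 0/4/12/3/2/4/5
#11 or   r2, r0, r0 ; 0/4/0/3/2/4/5

4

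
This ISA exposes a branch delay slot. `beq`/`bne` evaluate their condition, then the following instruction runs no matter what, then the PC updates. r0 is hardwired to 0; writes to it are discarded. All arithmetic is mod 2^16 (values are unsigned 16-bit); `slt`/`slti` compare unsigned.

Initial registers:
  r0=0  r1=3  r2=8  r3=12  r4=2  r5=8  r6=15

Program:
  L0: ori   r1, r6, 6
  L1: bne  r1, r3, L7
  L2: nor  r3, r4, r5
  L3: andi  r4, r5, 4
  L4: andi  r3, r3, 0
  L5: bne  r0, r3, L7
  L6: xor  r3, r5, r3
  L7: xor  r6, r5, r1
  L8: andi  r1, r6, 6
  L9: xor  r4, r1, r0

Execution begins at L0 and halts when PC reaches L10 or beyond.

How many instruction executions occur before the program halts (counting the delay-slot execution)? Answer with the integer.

6

#0 ori   r1, r6, 6 ; 0/15/8/12/2/8/15
#1 bne  r1, r3, L7 ; 0/15/8/12/2/8/15 ; →target
#2 nor  r3, r4, r5 ; 0/15/8/65525/2/8/15
#7 xor  r6, r5, r1 ; 0/15/8/65525/2/8/7
#8 andi  r1, r6, 6 ; 0/6/8/65525/2/8/7
#9 xor  r4, r1, r0 ; 0/6/8/65525/6/8/7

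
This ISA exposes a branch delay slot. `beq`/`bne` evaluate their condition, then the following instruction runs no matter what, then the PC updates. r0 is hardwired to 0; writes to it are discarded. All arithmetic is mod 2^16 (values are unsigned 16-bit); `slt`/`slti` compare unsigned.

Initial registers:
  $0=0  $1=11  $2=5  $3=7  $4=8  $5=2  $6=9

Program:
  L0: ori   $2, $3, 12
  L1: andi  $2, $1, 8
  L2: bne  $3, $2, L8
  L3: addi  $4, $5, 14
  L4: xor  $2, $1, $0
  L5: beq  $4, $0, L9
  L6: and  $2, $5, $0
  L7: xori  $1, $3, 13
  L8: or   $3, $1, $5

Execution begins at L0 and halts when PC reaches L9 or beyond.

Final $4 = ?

16

#0 ori   $2, $3, 12 ; 0/11/15/7/8/2/9
#1 andi  $2, $1, 8 ; 0/11/8/7/8/2/9
#2 bne  $3, $2, L8 ; 0/11/8/7/8/2/9 ; →target
#3 addi  $4, $5, 14 ; 0/11/8/7/16/2/9
#8 or   $3, $1, $5 ; 0/11/8/11/16/2/9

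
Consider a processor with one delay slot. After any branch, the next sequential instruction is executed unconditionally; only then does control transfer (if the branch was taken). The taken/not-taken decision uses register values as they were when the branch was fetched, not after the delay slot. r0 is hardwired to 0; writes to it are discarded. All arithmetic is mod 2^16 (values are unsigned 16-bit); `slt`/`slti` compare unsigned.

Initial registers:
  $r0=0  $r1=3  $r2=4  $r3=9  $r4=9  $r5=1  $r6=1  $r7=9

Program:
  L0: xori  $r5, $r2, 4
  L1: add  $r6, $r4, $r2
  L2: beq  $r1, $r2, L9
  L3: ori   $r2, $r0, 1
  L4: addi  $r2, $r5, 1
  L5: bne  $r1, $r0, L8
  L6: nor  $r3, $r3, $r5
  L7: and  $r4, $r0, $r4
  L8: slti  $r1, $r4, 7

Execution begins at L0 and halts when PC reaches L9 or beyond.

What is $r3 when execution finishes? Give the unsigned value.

#0 xori  $r5, $r2, 4 ; 0/3/4/9/9/0/1/9
#1 add  $r6, $r4, $r2 ; 0/3/4/9/9/0/13/9
#2 beq  $r1, $r2, L9 ; 0/3/4/9/9/0/13/9 ; →fallthru
#3 ori   $r2, $r0, 1 ; 0/3/1/9/9/0/13/9
#4 addi  $r2, $r5, 1 ; 0/3/1/9/9/0/13/9
#5 bne  $r1, $r0, L8 ; 0/3/1/9/9/0/13/9 ; →target
#6 nor  $r3, $r3, $r5 ; 0/3/1/65526/9/0/13/9
#8 slti  $r1, $r4, 7 ; 0/0/1/65526/9/0/13/9

65526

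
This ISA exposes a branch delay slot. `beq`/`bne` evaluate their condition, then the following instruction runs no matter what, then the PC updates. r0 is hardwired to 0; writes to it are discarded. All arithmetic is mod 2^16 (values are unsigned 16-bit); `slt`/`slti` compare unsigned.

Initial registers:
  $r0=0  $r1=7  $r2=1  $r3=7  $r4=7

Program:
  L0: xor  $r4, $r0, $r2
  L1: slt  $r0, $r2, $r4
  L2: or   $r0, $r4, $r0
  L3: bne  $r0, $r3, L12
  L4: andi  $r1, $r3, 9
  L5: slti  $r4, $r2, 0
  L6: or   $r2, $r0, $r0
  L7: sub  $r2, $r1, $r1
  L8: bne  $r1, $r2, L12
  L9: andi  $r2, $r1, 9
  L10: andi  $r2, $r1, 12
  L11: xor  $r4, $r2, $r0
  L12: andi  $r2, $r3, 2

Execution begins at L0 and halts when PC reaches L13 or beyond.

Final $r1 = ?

1

  step pc=0: xor  $r4, $r0, $r2  regs=(0,7,1,7,1)
  step pc=1: slt  $r0, $r2, $r4  regs=(0,7,1,7,1)
  step pc=2: or   $r0, $r4, $r0  regs=(0,7,1,7,1)
  step pc=3: bne  $r0, $r3, L12  cond=T  regs=(0,7,1,7,1)
  step pc=4: andi  $r1, $r3, 9  regs=(0,1,1,7,1)
  step pc=12: andi  $r2, $r3, 2  regs=(0,1,2,7,1)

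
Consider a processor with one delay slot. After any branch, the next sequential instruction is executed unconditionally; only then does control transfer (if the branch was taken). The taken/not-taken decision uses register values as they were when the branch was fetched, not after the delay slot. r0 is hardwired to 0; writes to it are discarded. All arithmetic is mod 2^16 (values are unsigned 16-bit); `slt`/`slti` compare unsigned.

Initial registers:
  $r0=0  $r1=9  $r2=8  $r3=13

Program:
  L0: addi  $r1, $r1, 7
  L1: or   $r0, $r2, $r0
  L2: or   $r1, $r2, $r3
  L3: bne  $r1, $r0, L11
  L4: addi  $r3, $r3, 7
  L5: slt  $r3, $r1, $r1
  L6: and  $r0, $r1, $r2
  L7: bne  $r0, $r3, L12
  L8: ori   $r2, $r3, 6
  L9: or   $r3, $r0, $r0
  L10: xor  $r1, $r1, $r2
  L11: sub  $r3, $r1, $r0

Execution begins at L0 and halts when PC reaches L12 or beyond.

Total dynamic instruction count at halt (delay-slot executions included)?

  step pc=0: addi  $r1, $r1, 7  regs=(0,16,8,13)
  step pc=1: or   $r0, $r2, $r0  regs=(0,16,8,13)
  step pc=2: or   $r1, $r2, $r3  regs=(0,13,8,13)
  step pc=3: bne  $r1, $r0, L11  cond=T  regs=(0,13,8,13)
  step pc=4: addi  $r3, $r3, 7  regs=(0,13,8,20)
  step pc=11: sub  $r3, $r1, $r0  regs=(0,13,8,13)

6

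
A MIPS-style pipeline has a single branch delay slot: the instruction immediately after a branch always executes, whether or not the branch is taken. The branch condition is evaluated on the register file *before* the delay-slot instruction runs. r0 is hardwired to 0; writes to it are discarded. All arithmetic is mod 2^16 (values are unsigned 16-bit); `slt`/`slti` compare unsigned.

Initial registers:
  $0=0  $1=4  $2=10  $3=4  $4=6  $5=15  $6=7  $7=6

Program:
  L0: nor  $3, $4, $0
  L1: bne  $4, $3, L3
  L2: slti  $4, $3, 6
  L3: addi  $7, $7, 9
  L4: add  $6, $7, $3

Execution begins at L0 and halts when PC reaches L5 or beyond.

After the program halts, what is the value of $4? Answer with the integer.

0

PC=0  nor  $3, $4, $0        | $0=0 $1=4 $2=10 $3=65529 $4=6 $5=15 $6=7 $7=6
PC=1  bne  $4, $3, L3        | $0=0 $1=4 $2=10 $3=65529 $4=6 $5=15 $6=7 $7=6  [TAKEN]
PC=2  slti  $4, $3, 6        | $0=0 $1=4 $2=10 $3=65529 $4=0 $5=15 $6=7 $7=6
PC=3  addi  $7, $7, 9        | $0=0 $1=4 $2=10 $3=65529 $4=0 $5=15 $6=7 $7=15
PC=4  add  $6, $7, $3        | $0=0 $1=4 $2=10 $3=65529 $4=0 $5=15 $6=8 $7=15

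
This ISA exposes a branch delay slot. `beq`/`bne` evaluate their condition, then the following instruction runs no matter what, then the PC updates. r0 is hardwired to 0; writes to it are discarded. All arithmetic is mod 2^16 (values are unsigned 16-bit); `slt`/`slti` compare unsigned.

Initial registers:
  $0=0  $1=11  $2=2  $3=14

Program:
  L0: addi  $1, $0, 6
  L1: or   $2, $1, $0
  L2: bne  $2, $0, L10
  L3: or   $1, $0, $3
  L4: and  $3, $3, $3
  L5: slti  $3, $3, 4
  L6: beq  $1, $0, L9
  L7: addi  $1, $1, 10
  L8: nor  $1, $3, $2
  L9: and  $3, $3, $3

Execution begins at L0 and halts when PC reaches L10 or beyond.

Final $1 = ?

14

PC=0  addi  $1, $0, 6        | $0=0 $1=6 $2=2 $3=14
PC=1  or   $2, $1, $0        | $0=0 $1=6 $2=6 $3=14
PC=2  bne  $2, $0, L10       | $0=0 $1=6 $2=6 $3=14  [TAKEN]
PC=3  or   $1, $0, $3        | $0=0 $1=14 $2=6 $3=14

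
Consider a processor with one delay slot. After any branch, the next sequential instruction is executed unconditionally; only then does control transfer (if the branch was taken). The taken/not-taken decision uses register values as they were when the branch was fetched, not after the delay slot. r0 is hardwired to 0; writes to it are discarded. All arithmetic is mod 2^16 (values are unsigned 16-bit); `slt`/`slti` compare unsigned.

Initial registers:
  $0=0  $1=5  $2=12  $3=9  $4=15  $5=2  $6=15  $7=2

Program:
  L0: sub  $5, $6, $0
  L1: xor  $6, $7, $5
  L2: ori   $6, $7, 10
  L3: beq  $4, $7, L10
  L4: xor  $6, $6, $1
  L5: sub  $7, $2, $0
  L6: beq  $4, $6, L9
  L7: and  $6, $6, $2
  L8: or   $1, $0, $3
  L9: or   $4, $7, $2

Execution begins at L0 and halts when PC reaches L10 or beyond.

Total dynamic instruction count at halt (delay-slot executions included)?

9

[0] sub  $5, $6, $0  →  {$0:0, $1:5, $2:12, $3:9, $4:15, $5:15, $6:15, $7:2}
[1] xor  $6, $7, $5  →  {$0:0, $1:5, $2:12, $3:9, $4:15, $5:15, $6:13, $7:2}
[2] ori   $6, $7, 10  →  {$0:0, $1:5, $2:12, $3:9, $4:15, $5:15, $6:10, $7:2}
[3] beq  $4, $7, L10  →  {$0:0, $1:5, $2:12, $3:9, $4:15, $5:15, $6:10, $7:2}  ⟨branch fallthrough⟩
[4] xor  $6, $6, $1  →  {$0:0, $1:5, $2:12, $3:9, $4:15, $5:15, $6:15, $7:2}
[5] sub  $7, $2, $0  →  {$0:0, $1:5, $2:12, $3:9, $4:15, $5:15, $6:15, $7:12}
[6] beq  $4, $6, L9  →  {$0:0, $1:5, $2:12, $3:9, $4:15, $5:15, $6:15, $7:12}  ⟨branch taken⟩
[7] and  $6, $6, $2  →  {$0:0, $1:5, $2:12, $3:9, $4:15, $5:15, $6:12, $7:12}
[9] or   $4, $7, $2  →  {$0:0, $1:5, $2:12, $3:9, $4:12, $5:15, $6:12, $7:12}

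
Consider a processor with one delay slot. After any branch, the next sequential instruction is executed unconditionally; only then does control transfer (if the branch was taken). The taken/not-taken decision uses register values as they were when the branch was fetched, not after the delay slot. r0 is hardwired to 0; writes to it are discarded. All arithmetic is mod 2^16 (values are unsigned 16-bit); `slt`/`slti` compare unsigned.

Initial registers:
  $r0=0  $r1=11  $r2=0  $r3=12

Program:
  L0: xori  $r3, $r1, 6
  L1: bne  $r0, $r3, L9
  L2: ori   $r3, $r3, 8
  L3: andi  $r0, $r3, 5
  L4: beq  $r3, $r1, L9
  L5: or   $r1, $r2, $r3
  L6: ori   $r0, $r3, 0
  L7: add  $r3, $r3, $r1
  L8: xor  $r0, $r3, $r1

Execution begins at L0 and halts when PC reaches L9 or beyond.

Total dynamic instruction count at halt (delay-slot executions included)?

3

[0] xori  $r3, $r1, 6  →  {$r0:0, $r1:11, $r2:0, $r3:13}
[1] bne  $r0, $r3, L9  →  {$r0:0, $r1:11, $r2:0, $r3:13}  ⟨branch taken⟩
[2] ori   $r3, $r3, 8  →  {$r0:0, $r1:11, $r2:0, $r3:13}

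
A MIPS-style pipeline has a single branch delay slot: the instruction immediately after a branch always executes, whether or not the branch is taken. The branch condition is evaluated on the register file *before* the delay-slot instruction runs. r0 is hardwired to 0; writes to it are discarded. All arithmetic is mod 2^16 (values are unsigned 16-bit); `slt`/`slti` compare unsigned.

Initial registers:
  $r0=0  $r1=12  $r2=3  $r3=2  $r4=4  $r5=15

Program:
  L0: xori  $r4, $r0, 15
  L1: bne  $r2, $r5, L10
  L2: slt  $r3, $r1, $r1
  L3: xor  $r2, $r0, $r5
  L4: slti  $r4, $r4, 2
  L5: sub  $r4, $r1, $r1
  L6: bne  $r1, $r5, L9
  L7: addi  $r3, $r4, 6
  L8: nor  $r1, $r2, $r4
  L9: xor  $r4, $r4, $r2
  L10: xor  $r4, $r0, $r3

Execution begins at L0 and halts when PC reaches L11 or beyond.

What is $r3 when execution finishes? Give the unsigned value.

0

PC=0  xori  $r4, $r0, 15     | $r0=0 $r1=12 $r2=3 $r3=2 $r4=15 $r5=15
PC=1  bne  $r2, $r5, L10     | $r0=0 $r1=12 $r2=3 $r3=2 $r4=15 $r5=15  [TAKEN]
PC=2  slt  $r3, $r1, $r1     | $r0=0 $r1=12 $r2=3 $r3=0 $r4=15 $r5=15
PC=10 xor  $r4, $r0, $r3     | $r0=0 $r1=12 $r2=3 $r3=0 $r4=0 $r5=15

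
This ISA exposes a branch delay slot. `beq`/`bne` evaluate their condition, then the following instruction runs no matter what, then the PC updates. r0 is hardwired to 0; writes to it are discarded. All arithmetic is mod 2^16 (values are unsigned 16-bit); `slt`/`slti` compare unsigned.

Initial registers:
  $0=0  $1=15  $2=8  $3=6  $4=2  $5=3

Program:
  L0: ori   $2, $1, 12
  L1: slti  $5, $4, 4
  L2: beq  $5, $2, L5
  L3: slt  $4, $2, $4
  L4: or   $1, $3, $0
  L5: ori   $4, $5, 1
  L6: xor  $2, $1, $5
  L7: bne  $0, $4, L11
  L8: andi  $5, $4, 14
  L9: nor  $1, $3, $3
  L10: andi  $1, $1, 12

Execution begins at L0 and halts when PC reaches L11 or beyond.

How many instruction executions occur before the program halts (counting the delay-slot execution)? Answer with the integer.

9

PC=0  ori   $2, $1, 12       | $0=0 $1=15 $2=15 $3=6 $4=2 $5=3
PC=1  slti  $5, $4, 4        | $0=0 $1=15 $2=15 $3=6 $4=2 $5=1
PC=2  beq  $5, $2, L5        | $0=0 $1=15 $2=15 $3=6 $4=2 $5=1  [not taken]
PC=3  slt  $4, $2, $4        | $0=0 $1=15 $2=15 $3=6 $4=0 $5=1
PC=4  or   $1, $3, $0        | $0=0 $1=6 $2=15 $3=6 $4=0 $5=1
PC=5  ori   $4, $5, 1        | $0=0 $1=6 $2=15 $3=6 $4=1 $5=1
PC=6  xor  $2, $1, $5        | $0=0 $1=6 $2=7 $3=6 $4=1 $5=1
PC=7  bne  $0, $4, L11       | $0=0 $1=6 $2=7 $3=6 $4=1 $5=1  [TAKEN]
PC=8  andi  $5, $4, 14       | $0=0 $1=6 $2=7 $3=6 $4=1 $5=0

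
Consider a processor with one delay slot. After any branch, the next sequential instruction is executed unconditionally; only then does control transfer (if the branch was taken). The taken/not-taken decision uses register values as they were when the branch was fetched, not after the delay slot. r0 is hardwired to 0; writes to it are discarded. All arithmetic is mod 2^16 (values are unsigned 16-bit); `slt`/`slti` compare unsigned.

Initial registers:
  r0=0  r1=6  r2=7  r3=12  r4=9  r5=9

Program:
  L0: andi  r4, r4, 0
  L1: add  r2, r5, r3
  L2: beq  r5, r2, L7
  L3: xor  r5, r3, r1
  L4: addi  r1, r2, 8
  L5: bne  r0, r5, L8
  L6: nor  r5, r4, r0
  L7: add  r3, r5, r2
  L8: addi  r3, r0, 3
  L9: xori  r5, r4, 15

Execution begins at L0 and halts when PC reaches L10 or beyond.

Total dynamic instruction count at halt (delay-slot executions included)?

9

[0] andi  r4, r4, 0  →  {r0:0, r1:6, r2:7, r3:12, r4:0, r5:9}
[1] add  r2, r5, r3  →  {r0:0, r1:6, r2:21, r3:12, r4:0, r5:9}
[2] beq  r5, r2, L7  →  {r0:0, r1:6, r2:21, r3:12, r4:0, r5:9}  ⟨branch fallthrough⟩
[3] xor  r5, r3, r1  →  {r0:0, r1:6, r2:21, r3:12, r4:0, r5:10}
[4] addi  r1, r2, 8  →  {r0:0, r1:29, r2:21, r3:12, r4:0, r5:10}
[5] bne  r0, r5, L8  →  {r0:0, r1:29, r2:21, r3:12, r4:0, r5:10}  ⟨branch taken⟩
[6] nor  r5, r4, r0  →  {r0:0, r1:29, r2:21, r3:12, r4:0, r5:65535}
[8] addi  r3, r0, 3  →  {r0:0, r1:29, r2:21, r3:3, r4:0, r5:65535}
[9] xori  r5, r4, 15  →  {r0:0, r1:29, r2:21, r3:3, r4:0, r5:15}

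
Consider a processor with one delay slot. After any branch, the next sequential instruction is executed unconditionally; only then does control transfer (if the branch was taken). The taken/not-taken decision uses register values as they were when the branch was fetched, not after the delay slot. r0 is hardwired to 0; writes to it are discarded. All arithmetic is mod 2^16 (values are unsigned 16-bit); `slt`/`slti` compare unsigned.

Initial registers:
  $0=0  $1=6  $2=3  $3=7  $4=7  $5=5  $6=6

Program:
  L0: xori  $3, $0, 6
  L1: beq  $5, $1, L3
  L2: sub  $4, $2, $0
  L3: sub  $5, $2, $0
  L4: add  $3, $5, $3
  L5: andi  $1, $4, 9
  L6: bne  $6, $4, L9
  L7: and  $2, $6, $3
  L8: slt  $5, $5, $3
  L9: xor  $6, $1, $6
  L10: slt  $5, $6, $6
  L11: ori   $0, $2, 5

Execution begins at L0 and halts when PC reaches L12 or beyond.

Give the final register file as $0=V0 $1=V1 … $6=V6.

$0=0 $1=1 $2=0 $3=9 $4=3 $5=0 $6=7

#0 xori  $3, $0, 6 ; 0/6/3/6/7/5/6
#1 beq  $5, $1, L3 ; 0/6/3/6/7/5/6 ; →fallthru
#2 sub  $4, $2, $0 ; 0/6/3/6/3/5/6
#3 sub  $5, $2, $0 ; 0/6/3/6/3/3/6
#4 add  $3, $5, $3 ; 0/6/3/9/3/3/6
#5 andi  $1, $4, 9 ; 0/1/3/9/3/3/6
#6 bne  $6, $4, L9 ; 0/1/3/9/3/3/6 ; →target
#7 and  $2, $6, $3 ; 0/1/0/9/3/3/6
#9 xor  $6, $1, $6 ; 0/1/0/9/3/3/7
#10 slt  $5, $6, $6 ; 0/1/0/9/3/0/7
#11 ori   $0, $2, 5 ; 0/1/0/9/3/0/7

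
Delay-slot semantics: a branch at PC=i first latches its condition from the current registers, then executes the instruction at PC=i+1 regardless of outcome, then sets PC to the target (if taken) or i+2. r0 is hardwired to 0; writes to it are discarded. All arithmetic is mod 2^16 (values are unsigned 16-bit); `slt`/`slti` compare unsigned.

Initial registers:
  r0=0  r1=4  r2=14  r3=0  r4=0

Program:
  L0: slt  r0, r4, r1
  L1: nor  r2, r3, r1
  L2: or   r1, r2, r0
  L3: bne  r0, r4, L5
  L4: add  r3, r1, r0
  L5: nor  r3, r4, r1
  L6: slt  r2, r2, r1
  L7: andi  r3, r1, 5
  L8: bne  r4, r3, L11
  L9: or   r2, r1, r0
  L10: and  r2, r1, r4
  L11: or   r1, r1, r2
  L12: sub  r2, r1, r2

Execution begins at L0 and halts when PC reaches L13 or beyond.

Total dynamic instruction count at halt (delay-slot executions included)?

[0] slt  r0, r4, r1  →  {r0:0, r1:4, r2:14, r3:0, r4:0}
[1] nor  r2, r3, r1  →  {r0:0, r1:4, r2:65531, r3:0, r4:0}
[2] or   r1, r2, r0  →  {r0:0, r1:65531, r2:65531, r3:0, r4:0}
[3] bne  r0, r4, L5  →  {r0:0, r1:65531, r2:65531, r3:0, r4:0}  ⟨branch fallthrough⟩
[4] add  r3, r1, r0  →  {r0:0, r1:65531, r2:65531, r3:65531, r4:0}
[5] nor  r3, r4, r1  →  {r0:0, r1:65531, r2:65531, r3:4, r4:0}
[6] slt  r2, r2, r1  →  {r0:0, r1:65531, r2:0, r3:4, r4:0}
[7] andi  r3, r1, 5  →  {r0:0, r1:65531, r2:0, r3:1, r4:0}
[8] bne  r4, r3, L11  →  {r0:0, r1:65531, r2:0, r3:1, r4:0}  ⟨branch taken⟩
[9] or   r2, r1, r0  →  {r0:0, r1:65531, r2:65531, r3:1, r4:0}
[11] or   r1, r1, r2  →  {r0:0, r1:65531, r2:65531, r3:1, r4:0}
[12] sub  r2, r1, r2  →  {r0:0, r1:65531, r2:0, r3:1, r4:0}

12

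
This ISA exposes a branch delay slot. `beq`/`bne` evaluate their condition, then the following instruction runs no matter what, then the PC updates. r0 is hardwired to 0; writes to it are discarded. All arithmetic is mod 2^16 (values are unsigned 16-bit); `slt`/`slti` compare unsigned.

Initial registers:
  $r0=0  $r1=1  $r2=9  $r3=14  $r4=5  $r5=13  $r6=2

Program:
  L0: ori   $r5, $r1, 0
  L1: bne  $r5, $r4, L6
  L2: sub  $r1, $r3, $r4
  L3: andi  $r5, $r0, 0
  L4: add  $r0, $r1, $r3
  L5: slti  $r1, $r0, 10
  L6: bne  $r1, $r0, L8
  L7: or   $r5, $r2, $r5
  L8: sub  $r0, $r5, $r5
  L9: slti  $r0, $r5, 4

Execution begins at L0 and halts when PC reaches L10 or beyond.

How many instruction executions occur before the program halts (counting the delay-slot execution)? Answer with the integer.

PC=0  ori   $r5, $r1, 0      | $r0=0 $r1=1 $r2=9 $r3=14 $r4=5 $r5=1 $r6=2
PC=1  bne  $r5, $r4, L6      | $r0=0 $r1=1 $r2=9 $r3=14 $r4=5 $r5=1 $r6=2  [TAKEN]
PC=2  sub  $r1, $r3, $r4     | $r0=0 $r1=9 $r2=9 $r3=14 $r4=5 $r5=1 $r6=2
PC=6  bne  $r1, $r0, L8      | $r0=0 $r1=9 $r2=9 $r3=14 $r4=5 $r5=1 $r6=2  [TAKEN]
PC=7  or   $r5, $r2, $r5     | $r0=0 $r1=9 $r2=9 $r3=14 $r4=5 $r5=9 $r6=2
PC=8  sub  $r0, $r5, $r5     | $r0=0 $r1=9 $r2=9 $r3=14 $r4=5 $r5=9 $r6=2
PC=9  slti  $r0, $r5, 4      | $r0=0 $r1=9 $r2=9 $r3=14 $r4=5 $r5=9 $r6=2

7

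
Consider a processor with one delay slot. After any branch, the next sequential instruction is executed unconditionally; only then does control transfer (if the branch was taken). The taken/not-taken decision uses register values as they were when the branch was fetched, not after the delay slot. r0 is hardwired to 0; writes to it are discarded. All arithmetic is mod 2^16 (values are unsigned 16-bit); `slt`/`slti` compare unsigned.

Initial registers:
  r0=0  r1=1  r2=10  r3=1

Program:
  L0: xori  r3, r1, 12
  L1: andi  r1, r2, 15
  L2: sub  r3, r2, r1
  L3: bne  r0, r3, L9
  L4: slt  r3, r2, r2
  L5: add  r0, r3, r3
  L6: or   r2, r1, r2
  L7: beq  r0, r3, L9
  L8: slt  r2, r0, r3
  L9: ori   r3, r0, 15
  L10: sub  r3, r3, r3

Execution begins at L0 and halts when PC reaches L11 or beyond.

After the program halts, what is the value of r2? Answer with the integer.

0

PC=0  xori  r3, r1, 12       | r0=0 r1=1 r2=10 r3=13
PC=1  andi  r1, r2, 15       | r0=0 r1=10 r2=10 r3=13
PC=2  sub  r3, r2, r1        | r0=0 r1=10 r2=10 r3=0
PC=3  bne  r0, r3, L9        | r0=0 r1=10 r2=10 r3=0  [not taken]
PC=4  slt  r3, r2, r2        | r0=0 r1=10 r2=10 r3=0
PC=5  add  r0, r3, r3        | r0=0 r1=10 r2=10 r3=0
PC=6  or   r2, r1, r2        | r0=0 r1=10 r2=10 r3=0
PC=7  beq  r0, r3, L9        | r0=0 r1=10 r2=10 r3=0  [TAKEN]
PC=8  slt  r2, r0, r3        | r0=0 r1=10 r2=0 r3=0
PC=9  ori   r3, r0, 15       | r0=0 r1=10 r2=0 r3=15
PC=10 sub  r3, r3, r3        | r0=0 r1=10 r2=0 r3=0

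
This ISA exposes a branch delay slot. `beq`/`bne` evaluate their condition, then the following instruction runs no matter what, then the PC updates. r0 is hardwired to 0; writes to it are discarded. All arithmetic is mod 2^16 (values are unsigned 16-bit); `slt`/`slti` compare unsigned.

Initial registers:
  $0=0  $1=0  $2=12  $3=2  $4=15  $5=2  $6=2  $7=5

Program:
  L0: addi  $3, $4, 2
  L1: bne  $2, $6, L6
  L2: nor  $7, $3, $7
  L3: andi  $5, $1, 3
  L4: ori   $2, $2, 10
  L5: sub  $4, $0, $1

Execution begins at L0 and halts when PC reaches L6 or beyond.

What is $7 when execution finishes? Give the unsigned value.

65514

#0 addi  $3, $4, 2 ; 0/0/12/17/15/2/2/5
#1 bne  $2, $6, L6 ; 0/0/12/17/15/2/2/5 ; →target
#2 nor  $7, $3, $7 ; 0/0/12/17/15/2/2/65514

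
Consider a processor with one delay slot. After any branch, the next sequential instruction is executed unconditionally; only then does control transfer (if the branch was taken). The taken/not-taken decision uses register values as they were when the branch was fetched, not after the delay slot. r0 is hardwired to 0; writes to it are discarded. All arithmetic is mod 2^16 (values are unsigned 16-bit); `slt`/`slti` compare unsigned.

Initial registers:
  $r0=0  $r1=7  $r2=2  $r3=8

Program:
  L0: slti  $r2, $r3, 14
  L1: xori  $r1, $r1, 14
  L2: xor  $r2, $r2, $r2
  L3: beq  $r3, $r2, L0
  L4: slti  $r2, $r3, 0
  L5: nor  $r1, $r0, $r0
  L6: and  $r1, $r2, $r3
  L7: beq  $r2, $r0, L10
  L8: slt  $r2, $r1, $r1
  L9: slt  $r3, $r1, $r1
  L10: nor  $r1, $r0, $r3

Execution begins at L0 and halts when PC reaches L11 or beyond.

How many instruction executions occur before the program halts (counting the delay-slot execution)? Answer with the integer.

[0] slti  $r2, $r3, 14  →  {$r0:0, $r1:7, $r2:1, $r3:8}
[1] xori  $r1, $r1, 14  →  {$r0:0, $r1:9, $r2:1, $r3:8}
[2] xor  $r2, $r2, $r2  →  {$r0:0, $r1:9, $r2:0, $r3:8}
[3] beq  $r3, $r2, L0  →  {$r0:0, $r1:9, $r2:0, $r3:8}  ⟨branch fallthrough⟩
[4] slti  $r2, $r3, 0  →  {$r0:0, $r1:9, $r2:0, $r3:8}
[5] nor  $r1, $r0, $r0  →  {$r0:0, $r1:65535, $r2:0, $r3:8}
[6] and  $r1, $r2, $r3  →  {$r0:0, $r1:0, $r2:0, $r3:8}
[7] beq  $r2, $r0, L10  →  {$r0:0, $r1:0, $r2:0, $r3:8}  ⟨branch taken⟩
[8] slt  $r2, $r1, $r1  →  {$r0:0, $r1:0, $r2:0, $r3:8}
[10] nor  $r1, $r0, $r3  →  {$r0:0, $r1:65527, $r2:0, $r3:8}

10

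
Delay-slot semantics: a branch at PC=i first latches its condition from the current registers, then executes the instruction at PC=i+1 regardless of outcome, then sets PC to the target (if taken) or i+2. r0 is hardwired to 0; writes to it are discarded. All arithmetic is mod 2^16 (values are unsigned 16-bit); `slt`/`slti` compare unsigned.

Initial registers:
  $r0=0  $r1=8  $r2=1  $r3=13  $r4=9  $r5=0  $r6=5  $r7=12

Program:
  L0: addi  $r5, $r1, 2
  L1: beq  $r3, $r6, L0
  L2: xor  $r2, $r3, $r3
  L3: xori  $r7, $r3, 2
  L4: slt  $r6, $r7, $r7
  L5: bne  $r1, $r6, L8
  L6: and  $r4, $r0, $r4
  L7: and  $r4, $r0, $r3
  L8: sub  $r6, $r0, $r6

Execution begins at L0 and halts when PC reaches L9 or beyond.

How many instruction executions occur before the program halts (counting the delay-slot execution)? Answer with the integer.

[0] addi  $r5, $r1, 2  →  {$r0:0, $r1:8, $r2:1, $r3:13, $r4:9, $r5:10, $r6:5, $r7:12}
[1] beq  $r3, $r6, L0  →  {$r0:0, $r1:8, $r2:1, $r3:13, $r4:9, $r5:10, $r6:5, $r7:12}  ⟨branch fallthrough⟩
[2] xor  $r2, $r3, $r3  →  {$r0:0, $r1:8, $r2:0, $r3:13, $r4:9, $r5:10, $r6:5, $r7:12}
[3] xori  $r7, $r3, 2  →  {$r0:0, $r1:8, $r2:0, $r3:13, $r4:9, $r5:10, $r6:5, $r7:15}
[4] slt  $r6, $r7, $r7  →  {$r0:0, $r1:8, $r2:0, $r3:13, $r4:9, $r5:10, $r6:0, $r7:15}
[5] bne  $r1, $r6, L8  →  {$r0:0, $r1:8, $r2:0, $r3:13, $r4:9, $r5:10, $r6:0, $r7:15}  ⟨branch taken⟩
[6] and  $r4, $r0, $r4  →  {$r0:0, $r1:8, $r2:0, $r3:13, $r4:0, $r5:10, $r6:0, $r7:15}
[8] sub  $r6, $r0, $r6  →  {$r0:0, $r1:8, $r2:0, $r3:13, $r4:0, $r5:10, $r6:0, $r7:15}

8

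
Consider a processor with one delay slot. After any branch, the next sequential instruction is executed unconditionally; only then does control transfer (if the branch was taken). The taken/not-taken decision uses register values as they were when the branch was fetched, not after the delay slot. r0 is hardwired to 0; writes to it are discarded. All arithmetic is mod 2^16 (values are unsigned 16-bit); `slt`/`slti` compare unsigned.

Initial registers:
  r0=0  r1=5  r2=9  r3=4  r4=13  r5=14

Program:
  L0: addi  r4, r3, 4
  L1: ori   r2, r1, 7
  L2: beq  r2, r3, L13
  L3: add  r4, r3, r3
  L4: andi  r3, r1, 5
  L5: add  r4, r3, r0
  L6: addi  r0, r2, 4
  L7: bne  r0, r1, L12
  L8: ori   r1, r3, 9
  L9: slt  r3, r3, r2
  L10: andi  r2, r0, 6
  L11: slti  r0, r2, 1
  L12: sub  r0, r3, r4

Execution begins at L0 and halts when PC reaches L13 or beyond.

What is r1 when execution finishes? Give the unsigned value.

13

  step pc=0: addi  r4, r3, 4  regs=(0,5,9,4,8,14)
  step pc=1: ori   r2, r1, 7  regs=(0,5,7,4,8,14)
  step pc=2: beq  r2, r3, L13  cond=F  regs=(0,5,7,4,8,14)
  step pc=3: add  r4, r3, r3  regs=(0,5,7,4,8,14)
  step pc=4: andi  r3, r1, 5  regs=(0,5,7,5,8,14)
  step pc=5: add  r4, r3, r0  regs=(0,5,7,5,5,14)
  step pc=6: addi  r0, r2, 4  regs=(0,5,7,5,5,14)
  step pc=7: bne  r0, r1, L12  cond=T  regs=(0,5,7,5,5,14)
  step pc=8: ori   r1, r3, 9  regs=(0,13,7,5,5,14)
  step pc=12: sub  r0, r3, r4  regs=(0,13,7,5,5,14)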